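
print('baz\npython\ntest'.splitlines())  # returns ['baz', 'python', 'test']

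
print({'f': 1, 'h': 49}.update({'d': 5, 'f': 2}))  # None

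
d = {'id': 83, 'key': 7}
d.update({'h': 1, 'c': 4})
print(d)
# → {'id': 83, 'key': 7, 'h': 1, 'c': 4}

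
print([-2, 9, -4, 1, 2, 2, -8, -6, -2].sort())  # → None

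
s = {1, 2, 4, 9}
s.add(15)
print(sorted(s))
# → [1, 2, 4, 9, 15]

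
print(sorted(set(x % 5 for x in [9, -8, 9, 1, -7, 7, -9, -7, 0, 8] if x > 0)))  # [1, 2, 3, 4]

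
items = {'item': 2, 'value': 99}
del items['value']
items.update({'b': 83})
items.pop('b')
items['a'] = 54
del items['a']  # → {'item': 2}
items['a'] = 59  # {'item': 2, 'a': 59}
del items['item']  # {'a': 59}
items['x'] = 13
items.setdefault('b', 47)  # 47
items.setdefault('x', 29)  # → 13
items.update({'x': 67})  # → {'a': 59, 'x': 67, 'b': 47}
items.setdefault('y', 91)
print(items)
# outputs {'a': 59, 'x': 67, 'b': 47, 'y': 91}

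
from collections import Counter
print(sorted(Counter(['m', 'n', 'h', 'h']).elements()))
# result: ['h', 'h', 'm', 'n']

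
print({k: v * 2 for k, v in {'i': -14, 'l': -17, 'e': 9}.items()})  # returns {'i': -28, 'l': -34, 'e': 18}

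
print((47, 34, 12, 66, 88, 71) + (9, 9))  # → (47, 34, 12, 66, 88, 71, 9, 9)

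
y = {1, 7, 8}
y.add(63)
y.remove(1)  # {7, 8, 63}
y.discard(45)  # {7, 8, 63}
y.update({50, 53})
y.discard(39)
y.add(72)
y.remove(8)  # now {7, 50, 53, 63, 72}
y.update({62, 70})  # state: {7, 50, 53, 62, 63, 70, 72}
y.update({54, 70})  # {7, 50, 53, 54, 62, 63, 70, 72}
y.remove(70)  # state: {7, 50, 53, 54, 62, 63, 72}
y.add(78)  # {7, 50, 53, 54, 62, 63, 72, 78}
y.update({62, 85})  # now {7, 50, 53, 54, 62, 63, 72, 78, 85}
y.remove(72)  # {7, 50, 53, 54, 62, 63, 78, 85}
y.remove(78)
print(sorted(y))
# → [7, 50, 53, 54, 62, 63, 85]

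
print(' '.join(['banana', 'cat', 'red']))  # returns banana cat red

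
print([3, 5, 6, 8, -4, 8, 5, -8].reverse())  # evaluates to None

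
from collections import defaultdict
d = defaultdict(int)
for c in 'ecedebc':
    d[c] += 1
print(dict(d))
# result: {'e': 3, 'c': 2, 'd': 1, 'b': 1}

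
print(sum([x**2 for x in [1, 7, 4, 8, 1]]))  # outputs 131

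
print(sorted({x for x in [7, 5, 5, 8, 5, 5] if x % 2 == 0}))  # [8]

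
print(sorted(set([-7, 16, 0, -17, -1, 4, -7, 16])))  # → [-17, -7, -1, 0, 4, 16]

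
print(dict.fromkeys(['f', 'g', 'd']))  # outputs {'f': None, 'g': None, 'd': None}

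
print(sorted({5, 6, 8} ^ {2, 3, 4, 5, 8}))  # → [2, 3, 4, 6]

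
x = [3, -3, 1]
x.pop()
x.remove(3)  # [-3]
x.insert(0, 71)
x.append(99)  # [71, -3, 99]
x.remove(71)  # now [-3, 99]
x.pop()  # 99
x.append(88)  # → [-3, 88]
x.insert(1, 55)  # [-3, 55, 88]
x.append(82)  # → [-3, 55, 88, 82]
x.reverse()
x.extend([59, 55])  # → [82, 88, 55, -3, 59, 55]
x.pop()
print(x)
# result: [82, 88, 55, -3, 59]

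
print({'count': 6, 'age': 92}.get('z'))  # None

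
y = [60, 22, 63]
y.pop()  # 63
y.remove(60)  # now [22]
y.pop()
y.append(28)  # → [28]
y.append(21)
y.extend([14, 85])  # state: [28, 21, 14, 85]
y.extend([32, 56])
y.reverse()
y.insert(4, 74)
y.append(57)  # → [56, 32, 85, 14, 74, 21, 28, 57]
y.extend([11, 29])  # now [56, 32, 85, 14, 74, 21, 28, 57, 11, 29]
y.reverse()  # [29, 11, 57, 28, 21, 74, 14, 85, 32, 56]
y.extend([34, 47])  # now [29, 11, 57, 28, 21, 74, 14, 85, 32, 56, 34, 47]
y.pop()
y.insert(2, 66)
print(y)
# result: [29, 11, 66, 57, 28, 21, 74, 14, 85, 32, 56, 34]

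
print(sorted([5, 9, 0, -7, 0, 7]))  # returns [-7, 0, 0, 5, 7, 9]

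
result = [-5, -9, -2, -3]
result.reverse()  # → [-3, -2, -9, -5]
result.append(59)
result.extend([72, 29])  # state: [-3, -2, -9, -5, 59, 72, 29]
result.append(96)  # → [-3, -2, -9, -5, 59, 72, 29, 96]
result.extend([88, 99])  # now [-3, -2, -9, -5, 59, 72, 29, 96, 88, 99]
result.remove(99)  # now [-3, -2, -9, -5, 59, 72, 29, 96, 88]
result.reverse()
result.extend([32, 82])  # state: [88, 96, 29, 72, 59, -5, -9, -2, -3, 32, 82]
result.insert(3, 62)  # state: [88, 96, 29, 62, 72, 59, -5, -9, -2, -3, 32, 82]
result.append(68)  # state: [88, 96, 29, 62, 72, 59, -5, -9, -2, -3, 32, 82, 68]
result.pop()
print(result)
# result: [88, 96, 29, 62, 72, 59, -5, -9, -2, -3, 32, 82]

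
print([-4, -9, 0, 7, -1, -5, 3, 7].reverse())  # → None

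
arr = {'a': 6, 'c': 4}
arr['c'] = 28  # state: {'a': 6, 'c': 28}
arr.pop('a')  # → 6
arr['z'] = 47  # {'c': 28, 'z': 47}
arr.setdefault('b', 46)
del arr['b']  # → {'c': 28, 'z': 47}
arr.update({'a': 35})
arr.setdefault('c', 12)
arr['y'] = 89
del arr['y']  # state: {'c': 28, 'z': 47, 'a': 35}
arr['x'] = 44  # {'c': 28, 'z': 47, 'a': 35, 'x': 44}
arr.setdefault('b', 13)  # 13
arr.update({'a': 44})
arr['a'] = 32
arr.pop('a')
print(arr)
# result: {'c': 28, 'z': 47, 'x': 44, 'b': 13}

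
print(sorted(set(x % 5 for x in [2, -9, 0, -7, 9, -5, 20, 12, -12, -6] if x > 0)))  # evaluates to [0, 2, 4]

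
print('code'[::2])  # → cd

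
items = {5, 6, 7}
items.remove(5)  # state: {6, 7}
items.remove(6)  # {7}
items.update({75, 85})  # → {7, 75, 85}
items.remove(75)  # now {7, 85}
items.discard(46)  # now {7, 85}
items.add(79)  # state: {7, 79, 85}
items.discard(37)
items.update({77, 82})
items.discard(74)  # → {7, 77, 79, 82, 85}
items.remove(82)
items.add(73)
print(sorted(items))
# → [7, 73, 77, 79, 85]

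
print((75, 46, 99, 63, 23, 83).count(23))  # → 1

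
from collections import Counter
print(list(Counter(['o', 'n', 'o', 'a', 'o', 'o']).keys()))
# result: ['o', 'n', 'a']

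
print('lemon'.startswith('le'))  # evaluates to True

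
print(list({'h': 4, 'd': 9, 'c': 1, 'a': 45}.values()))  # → [4, 9, 1, 45]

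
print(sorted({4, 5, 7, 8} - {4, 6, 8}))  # [5, 7]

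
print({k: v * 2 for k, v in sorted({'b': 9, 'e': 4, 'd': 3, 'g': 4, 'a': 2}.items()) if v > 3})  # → {'b': 18, 'e': 8, 'g': 8}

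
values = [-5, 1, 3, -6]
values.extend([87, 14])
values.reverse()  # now [14, 87, -6, 3, 1, -5]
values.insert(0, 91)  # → [91, 14, 87, -6, 3, 1, -5]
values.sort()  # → [-6, -5, 1, 3, 14, 87, 91]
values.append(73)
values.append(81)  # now [-6, -5, 1, 3, 14, 87, 91, 73, 81]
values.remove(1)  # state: [-6, -5, 3, 14, 87, 91, 73, 81]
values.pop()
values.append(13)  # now [-6, -5, 3, 14, 87, 91, 73, 13]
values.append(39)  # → [-6, -5, 3, 14, 87, 91, 73, 13, 39]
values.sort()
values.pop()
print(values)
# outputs [-6, -5, 3, 13, 14, 39, 73, 87]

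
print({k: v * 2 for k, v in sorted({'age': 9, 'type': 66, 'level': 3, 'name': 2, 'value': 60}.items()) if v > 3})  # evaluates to {'age': 18, 'type': 132, 'value': 120}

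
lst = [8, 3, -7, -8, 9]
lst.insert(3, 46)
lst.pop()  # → 9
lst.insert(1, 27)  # [8, 27, 3, -7, 46, -8]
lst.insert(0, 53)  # [53, 8, 27, 3, -7, 46, -8]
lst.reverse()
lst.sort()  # [-8, -7, 3, 8, 27, 46, 53]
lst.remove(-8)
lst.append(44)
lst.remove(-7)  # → [3, 8, 27, 46, 53, 44]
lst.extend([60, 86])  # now [3, 8, 27, 46, 53, 44, 60, 86]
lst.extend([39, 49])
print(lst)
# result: [3, 8, 27, 46, 53, 44, 60, 86, 39, 49]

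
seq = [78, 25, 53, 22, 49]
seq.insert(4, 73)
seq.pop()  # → 49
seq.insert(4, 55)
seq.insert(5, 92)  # [78, 25, 53, 22, 55, 92, 73]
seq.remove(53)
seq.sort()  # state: [22, 25, 55, 73, 78, 92]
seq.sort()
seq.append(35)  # [22, 25, 55, 73, 78, 92, 35]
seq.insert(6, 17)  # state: [22, 25, 55, 73, 78, 92, 17, 35]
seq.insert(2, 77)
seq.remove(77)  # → [22, 25, 55, 73, 78, 92, 17, 35]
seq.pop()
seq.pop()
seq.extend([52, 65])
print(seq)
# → [22, 25, 55, 73, 78, 92, 52, 65]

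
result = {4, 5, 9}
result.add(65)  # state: {4, 5, 9, 65}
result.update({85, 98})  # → {4, 5, 9, 65, 85, 98}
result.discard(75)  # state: {4, 5, 9, 65, 85, 98}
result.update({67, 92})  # {4, 5, 9, 65, 67, 85, 92, 98}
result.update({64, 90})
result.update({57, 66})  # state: {4, 5, 9, 57, 64, 65, 66, 67, 85, 90, 92, 98}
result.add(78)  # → {4, 5, 9, 57, 64, 65, 66, 67, 78, 85, 90, 92, 98}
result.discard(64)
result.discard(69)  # {4, 5, 9, 57, 65, 66, 67, 78, 85, 90, 92, 98}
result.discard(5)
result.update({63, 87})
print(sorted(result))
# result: [4, 9, 57, 63, 65, 66, 67, 78, 85, 87, 90, 92, 98]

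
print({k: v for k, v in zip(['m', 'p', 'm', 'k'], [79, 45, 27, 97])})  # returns {'m': 27, 'p': 45, 'k': 97}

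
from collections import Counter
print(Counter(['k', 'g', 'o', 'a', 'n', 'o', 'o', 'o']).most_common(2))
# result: [('o', 4), ('k', 1)]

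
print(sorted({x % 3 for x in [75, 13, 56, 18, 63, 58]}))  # [0, 1, 2]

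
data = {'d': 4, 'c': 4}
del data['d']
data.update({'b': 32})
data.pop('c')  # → 4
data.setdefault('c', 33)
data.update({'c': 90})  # {'b': 32, 'c': 90}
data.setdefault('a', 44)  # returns 44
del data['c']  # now {'b': 32, 'a': 44}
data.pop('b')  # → 32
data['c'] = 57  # {'a': 44, 'c': 57}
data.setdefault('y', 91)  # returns 91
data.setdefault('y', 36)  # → 91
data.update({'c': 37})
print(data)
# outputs {'a': 44, 'c': 37, 'y': 91}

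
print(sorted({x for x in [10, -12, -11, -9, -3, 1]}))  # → [-12, -11, -9, -3, 1, 10]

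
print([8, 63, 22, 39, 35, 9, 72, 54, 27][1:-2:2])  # [63, 39, 9]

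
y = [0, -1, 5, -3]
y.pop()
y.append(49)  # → [0, -1, 5, 49]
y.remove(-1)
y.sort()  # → [0, 5, 49]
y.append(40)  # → [0, 5, 49, 40]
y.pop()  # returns 40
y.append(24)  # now [0, 5, 49, 24]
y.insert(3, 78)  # [0, 5, 49, 78, 24]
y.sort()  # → [0, 5, 24, 49, 78]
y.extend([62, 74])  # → [0, 5, 24, 49, 78, 62, 74]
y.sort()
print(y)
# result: [0, 5, 24, 49, 62, 74, 78]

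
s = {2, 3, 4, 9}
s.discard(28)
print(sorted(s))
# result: [2, 3, 4, 9]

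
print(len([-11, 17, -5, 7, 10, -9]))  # 6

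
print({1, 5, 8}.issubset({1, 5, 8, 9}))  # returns True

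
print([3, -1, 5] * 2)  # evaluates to [3, -1, 5, 3, -1, 5]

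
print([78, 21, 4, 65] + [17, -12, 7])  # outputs [78, 21, 4, 65, 17, -12, 7]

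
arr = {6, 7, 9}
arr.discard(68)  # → {6, 7, 9}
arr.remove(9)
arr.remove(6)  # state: {7}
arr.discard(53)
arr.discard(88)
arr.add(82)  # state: {7, 82}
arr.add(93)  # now {7, 82, 93}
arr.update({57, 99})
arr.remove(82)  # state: {7, 57, 93, 99}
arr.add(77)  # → {7, 57, 77, 93, 99}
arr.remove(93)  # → {7, 57, 77, 99}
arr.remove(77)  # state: {7, 57, 99}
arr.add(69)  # {7, 57, 69, 99}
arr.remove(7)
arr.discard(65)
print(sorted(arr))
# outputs [57, 69, 99]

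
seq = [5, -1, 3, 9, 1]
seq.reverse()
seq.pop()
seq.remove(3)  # [1, 9, -1]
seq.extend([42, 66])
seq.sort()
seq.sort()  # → [-1, 1, 9, 42, 66]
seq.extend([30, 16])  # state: [-1, 1, 9, 42, 66, 30, 16]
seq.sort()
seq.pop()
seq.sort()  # [-1, 1, 9, 16, 30, 42]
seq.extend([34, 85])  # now [-1, 1, 9, 16, 30, 42, 34, 85]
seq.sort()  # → [-1, 1, 9, 16, 30, 34, 42, 85]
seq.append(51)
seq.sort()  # [-1, 1, 9, 16, 30, 34, 42, 51, 85]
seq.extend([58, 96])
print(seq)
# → [-1, 1, 9, 16, 30, 34, 42, 51, 85, 58, 96]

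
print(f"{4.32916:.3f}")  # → 4.329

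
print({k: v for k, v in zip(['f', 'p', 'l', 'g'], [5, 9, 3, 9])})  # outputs {'f': 5, 'p': 9, 'l': 3, 'g': 9}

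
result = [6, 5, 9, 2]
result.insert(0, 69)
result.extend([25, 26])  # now [69, 6, 5, 9, 2, 25, 26]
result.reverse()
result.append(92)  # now [26, 25, 2, 9, 5, 6, 69, 92]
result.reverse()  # [92, 69, 6, 5, 9, 2, 25, 26]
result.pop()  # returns 26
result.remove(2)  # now [92, 69, 6, 5, 9, 25]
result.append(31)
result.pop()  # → 31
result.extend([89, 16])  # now [92, 69, 6, 5, 9, 25, 89, 16]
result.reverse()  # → [16, 89, 25, 9, 5, 6, 69, 92]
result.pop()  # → 92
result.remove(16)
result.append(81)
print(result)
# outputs [89, 25, 9, 5, 6, 69, 81]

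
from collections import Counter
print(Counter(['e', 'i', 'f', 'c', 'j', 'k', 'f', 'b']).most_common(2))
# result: [('f', 2), ('e', 1)]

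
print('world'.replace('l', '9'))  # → wor9d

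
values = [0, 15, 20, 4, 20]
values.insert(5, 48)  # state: [0, 15, 20, 4, 20, 48]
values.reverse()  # [48, 20, 4, 20, 15, 0]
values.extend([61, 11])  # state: [48, 20, 4, 20, 15, 0, 61, 11]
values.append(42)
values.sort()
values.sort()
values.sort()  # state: [0, 4, 11, 15, 20, 20, 42, 48, 61]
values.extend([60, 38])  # [0, 4, 11, 15, 20, 20, 42, 48, 61, 60, 38]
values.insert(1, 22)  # [0, 22, 4, 11, 15, 20, 20, 42, 48, 61, 60, 38]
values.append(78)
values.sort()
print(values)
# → [0, 4, 11, 15, 20, 20, 22, 38, 42, 48, 60, 61, 78]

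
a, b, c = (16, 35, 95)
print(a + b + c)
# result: 146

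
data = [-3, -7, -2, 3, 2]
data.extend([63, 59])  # [-3, -7, -2, 3, 2, 63, 59]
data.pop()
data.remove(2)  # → [-3, -7, -2, 3, 63]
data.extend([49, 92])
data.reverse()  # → [92, 49, 63, 3, -2, -7, -3]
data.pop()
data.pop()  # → -7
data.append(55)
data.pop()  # 55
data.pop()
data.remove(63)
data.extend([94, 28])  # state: [92, 49, 3, 94, 28]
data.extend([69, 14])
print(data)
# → [92, 49, 3, 94, 28, 69, 14]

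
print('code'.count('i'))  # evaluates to 0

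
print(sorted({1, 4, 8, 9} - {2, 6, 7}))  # [1, 4, 8, 9]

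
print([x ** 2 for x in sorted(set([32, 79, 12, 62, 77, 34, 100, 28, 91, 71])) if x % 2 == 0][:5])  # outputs [144, 784, 1024, 1156, 3844]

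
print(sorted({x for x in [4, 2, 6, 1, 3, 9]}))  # [1, 2, 3, 4, 6, 9]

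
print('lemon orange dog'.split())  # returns ['lemon', 'orange', 'dog']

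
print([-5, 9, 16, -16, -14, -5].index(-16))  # 3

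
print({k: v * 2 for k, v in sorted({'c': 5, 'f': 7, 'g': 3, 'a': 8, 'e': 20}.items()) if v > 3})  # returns {'a': 16, 'c': 10, 'e': 40, 'f': 14}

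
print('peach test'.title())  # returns Peach Test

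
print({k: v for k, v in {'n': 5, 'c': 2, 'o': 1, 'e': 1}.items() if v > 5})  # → {}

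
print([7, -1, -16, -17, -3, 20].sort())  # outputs None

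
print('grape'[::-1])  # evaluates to eparg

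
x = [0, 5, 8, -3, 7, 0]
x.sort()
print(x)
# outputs [-3, 0, 0, 5, 7, 8]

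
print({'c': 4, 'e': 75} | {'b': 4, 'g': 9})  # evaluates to {'c': 4, 'e': 75, 'b': 4, 'g': 9}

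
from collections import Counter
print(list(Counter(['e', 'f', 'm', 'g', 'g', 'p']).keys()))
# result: ['e', 'f', 'm', 'g', 'p']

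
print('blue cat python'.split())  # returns ['blue', 'cat', 'python']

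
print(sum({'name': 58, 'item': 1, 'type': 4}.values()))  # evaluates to 63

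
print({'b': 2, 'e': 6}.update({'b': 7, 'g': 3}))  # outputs None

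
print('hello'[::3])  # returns hl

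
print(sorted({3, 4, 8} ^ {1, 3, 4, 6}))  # [1, 6, 8]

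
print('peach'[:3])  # pea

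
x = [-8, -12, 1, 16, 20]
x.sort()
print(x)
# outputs [-12, -8, 1, 16, 20]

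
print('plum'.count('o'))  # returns 0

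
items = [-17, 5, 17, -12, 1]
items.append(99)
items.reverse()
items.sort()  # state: [-17, -12, 1, 5, 17, 99]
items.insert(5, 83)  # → [-17, -12, 1, 5, 17, 83, 99]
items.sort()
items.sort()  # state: [-17, -12, 1, 5, 17, 83, 99]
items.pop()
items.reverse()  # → [83, 17, 5, 1, -12, -17]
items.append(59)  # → [83, 17, 5, 1, -12, -17, 59]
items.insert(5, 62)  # [83, 17, 5, 1, -12, 62, -17, 59]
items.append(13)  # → [83, 17, 5, 1, -12, 62, -17, 59, 13]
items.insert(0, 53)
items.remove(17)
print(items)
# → [53, 83, 5, 1, -12, 62, -17, 59, 13]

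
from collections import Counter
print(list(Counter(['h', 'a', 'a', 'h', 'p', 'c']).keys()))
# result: ['h', 'a', 'p', 'c']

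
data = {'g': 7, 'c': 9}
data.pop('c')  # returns 9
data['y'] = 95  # {'g': 7, 'y': 95}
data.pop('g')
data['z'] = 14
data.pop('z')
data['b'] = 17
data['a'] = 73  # {'y': 95, 'b': 17, 'a': 73}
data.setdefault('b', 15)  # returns 17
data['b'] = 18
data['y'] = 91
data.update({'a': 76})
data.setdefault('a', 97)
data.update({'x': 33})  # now {'y': 91, 'b': 18, 'a': 76, 'x': 33}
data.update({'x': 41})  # {'y': 91, 'b': 18, 'a': 76, 'x': 41}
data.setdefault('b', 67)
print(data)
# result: {'y': 91, 'b': 18, 'a': 76, 'x': 41}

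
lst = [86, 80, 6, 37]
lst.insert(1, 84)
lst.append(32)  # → [86, 84, 80, 6, 37, 32]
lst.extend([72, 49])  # [86, 84, 80, 6, 37, 32, 72, 49]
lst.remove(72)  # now [86, 84, 80, 6, 37, 32, 49]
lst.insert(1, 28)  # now [86, 28, 84, 80, 6, 37, 32, 49]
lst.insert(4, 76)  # [86, 28, 84, 80, 76, 6, 37, 32, 49]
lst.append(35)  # [86, 28, 84, 80, 76, 6, 37, 32, 49, 35]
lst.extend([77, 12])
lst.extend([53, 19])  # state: [86, 28, 84, 80, 76, 6, 37, 32, 49, 35, 77, 12, 53, 19]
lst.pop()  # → 19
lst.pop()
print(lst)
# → [86, 28, 84, 80, 76, 6, 37, 32, 49, 35, 77, 12]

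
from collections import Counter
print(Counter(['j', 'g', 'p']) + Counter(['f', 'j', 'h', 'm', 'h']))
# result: Counter({'j': 2, 'h': 2, 'g': 1, 'p': 1, 'f': 1, 'm': 1})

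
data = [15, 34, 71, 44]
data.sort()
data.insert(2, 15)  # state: [15, 34, 15, 44, 71]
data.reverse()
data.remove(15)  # [71, 44, 34, 15]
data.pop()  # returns 15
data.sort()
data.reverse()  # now [71, 44, 34]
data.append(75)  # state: [71, 44, 34, 75]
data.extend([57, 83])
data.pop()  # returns 83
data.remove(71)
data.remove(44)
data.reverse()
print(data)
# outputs [57, 75, 34]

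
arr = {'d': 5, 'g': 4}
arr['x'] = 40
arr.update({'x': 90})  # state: {'d': 5, 'g': 4, 'x': 90}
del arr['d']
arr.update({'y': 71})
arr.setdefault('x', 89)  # 90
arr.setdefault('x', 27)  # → 90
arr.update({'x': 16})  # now {'g': 4, 'x': 16, 'y': 71}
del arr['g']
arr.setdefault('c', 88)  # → 88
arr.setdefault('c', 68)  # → 88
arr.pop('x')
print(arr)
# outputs {'y': 71, 'c': 88}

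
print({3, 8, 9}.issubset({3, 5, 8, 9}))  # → True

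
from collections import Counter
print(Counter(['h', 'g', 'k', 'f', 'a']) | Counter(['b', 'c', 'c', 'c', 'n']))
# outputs Counter({'c': 3, 'h': 1, 'g': 1, 'k': 1, 'f': 1, 'a': 1, 'b': 1, 'n': 1})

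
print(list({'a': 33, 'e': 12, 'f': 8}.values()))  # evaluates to [33, 12, 8]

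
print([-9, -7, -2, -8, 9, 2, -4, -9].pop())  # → -9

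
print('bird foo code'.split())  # ['bird', 'foo', 'code']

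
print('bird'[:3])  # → bir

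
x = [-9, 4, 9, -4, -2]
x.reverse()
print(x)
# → [-2, -4, 9, 4, -9]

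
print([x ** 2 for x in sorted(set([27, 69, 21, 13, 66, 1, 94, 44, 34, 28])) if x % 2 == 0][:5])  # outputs [784, 1156, 1936, 4356, 8836]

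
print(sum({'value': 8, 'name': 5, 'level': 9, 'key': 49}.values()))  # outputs 71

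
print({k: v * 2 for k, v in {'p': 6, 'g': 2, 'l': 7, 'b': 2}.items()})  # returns {'p': 12, 'g': 4, 'l': 14, 'b': 4}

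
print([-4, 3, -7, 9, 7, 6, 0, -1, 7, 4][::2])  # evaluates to [-4, -7, 7, 0, 7]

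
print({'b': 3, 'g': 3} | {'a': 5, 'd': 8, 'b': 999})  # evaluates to {'b': 999, 'g': 3, 'a': 5, 'd': 8}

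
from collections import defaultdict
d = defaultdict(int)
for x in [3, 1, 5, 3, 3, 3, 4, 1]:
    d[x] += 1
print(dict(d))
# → {3: 4, 1: 2, 5: 1, 4: 1}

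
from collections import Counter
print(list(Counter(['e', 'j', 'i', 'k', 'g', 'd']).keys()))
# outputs ['e', 'j', 'i', 'k', 'g', 'd']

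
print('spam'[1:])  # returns pam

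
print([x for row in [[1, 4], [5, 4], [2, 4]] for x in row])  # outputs [1, 4, 5, 4, 2, 4]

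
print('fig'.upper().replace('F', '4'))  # 4IG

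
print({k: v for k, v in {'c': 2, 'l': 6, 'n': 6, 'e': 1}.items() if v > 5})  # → {'l': 6, 'n': 6}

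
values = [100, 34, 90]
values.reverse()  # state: [90, 34, 100]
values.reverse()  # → [100, 34, 90]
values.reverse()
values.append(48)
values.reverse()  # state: [48, 100, 34, 90]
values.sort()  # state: [34, 48, 90, 100]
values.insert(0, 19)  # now [19, 34, 48, 90, 100]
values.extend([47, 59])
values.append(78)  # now [19, 34, 48, 90, 100, 47, 59, 78]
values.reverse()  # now [78, 59, 47, 100, 90, 48, 34, 19]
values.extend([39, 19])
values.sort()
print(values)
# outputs [19, 19, 34, 39, 47, 48, 59, 78, 90, 100]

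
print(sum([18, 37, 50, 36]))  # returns 141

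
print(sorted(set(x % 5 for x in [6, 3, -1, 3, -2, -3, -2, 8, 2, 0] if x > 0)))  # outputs [1, 2, 3]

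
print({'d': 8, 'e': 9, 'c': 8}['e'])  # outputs 9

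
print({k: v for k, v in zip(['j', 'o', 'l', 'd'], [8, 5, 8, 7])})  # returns {'j': 8, 'o': 5, 'l': 8, 'd': 7}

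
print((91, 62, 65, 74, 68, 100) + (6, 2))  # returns (91, 62, 65, 74, 68, 100, 6, 2)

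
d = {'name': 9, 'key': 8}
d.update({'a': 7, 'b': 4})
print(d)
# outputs {'name': 9, 'key': 8, 'a': 7, 'b': 4}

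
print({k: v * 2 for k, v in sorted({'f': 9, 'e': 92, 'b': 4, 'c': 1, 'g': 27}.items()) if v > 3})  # {'b': 8, 'e': 184, 'f': 18, 'g': 54}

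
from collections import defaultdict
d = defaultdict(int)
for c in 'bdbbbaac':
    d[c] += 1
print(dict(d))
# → {'b': 4, 'd': 1, 'a': 2, 'c': 1}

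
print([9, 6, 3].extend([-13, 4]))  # None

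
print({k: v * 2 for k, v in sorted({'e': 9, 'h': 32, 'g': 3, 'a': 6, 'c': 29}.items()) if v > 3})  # {'a': 12, 'c': 58, 'e': 18, 'h': 64}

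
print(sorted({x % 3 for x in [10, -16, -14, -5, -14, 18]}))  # [0, 1, 2]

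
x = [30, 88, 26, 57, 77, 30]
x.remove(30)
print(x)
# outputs [88, 26, 57, 77, 30]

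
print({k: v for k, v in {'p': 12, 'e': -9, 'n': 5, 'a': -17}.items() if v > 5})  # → {'p': 12}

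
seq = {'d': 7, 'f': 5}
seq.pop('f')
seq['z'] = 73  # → {'d': 7, 'z': 73}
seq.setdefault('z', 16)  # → 73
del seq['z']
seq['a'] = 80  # {'d': 7, 'a': 80}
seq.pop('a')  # 80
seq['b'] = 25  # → {'d': 7, 'b': 25}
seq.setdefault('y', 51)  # 51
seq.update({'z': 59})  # {'d': 7, 'b': 25, 'y': 51, 'z': 59}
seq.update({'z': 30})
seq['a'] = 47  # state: {'d': 7, 'b': 25, 'y': 51, 'z': 30, 'a': 47}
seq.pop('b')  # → 25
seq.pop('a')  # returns 47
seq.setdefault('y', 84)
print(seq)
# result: {'d': 7, 'y': 51, 'z': 30}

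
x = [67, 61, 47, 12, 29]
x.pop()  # 29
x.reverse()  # [12, 47, 61, 67]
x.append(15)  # [12, 47, 61, 67, 15]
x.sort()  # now [12, 15, 47, 61, 67]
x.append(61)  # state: [12, 15, 47, 61, 67, 61]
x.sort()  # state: [12, 15, 47, 61, 61, 67]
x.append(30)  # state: [12, 15, 47, 61, 61, 67, 30]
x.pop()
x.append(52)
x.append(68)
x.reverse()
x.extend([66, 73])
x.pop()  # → 73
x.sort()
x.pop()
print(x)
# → [12, 15, 47, 52, 61, 61, 66, 67]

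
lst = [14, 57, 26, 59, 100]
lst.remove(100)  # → [14, 57, 26, 59]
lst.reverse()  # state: [59, 26, 57, 14]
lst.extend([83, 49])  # [59, 26, 57, 14, 83, 49]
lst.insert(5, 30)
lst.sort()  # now [14, 26, 30, 49, 57, 59, 83]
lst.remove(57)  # [14, 26, 30, 49, 59, 83]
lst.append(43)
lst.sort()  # [14, 26, 30, 43, 49, 59, 83]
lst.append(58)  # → [14, 26, 30, 43, 49, 59, 83, 58]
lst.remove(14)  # [26, 30, 43, 49, 59, 83, 58]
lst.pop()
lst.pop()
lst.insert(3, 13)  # [26, 30, 43, 13, 49, 59]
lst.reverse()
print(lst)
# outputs [59, 49, 13, 43, 30, 26]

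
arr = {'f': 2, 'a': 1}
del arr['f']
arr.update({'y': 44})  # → {'a': 1, 'y': 44}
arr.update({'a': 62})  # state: {'a': 62, 'y': 44}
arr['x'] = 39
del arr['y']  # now {'a': 62, 'x': 39}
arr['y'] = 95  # {'a': 62, 'x': 39, 'y': 95}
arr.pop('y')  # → 95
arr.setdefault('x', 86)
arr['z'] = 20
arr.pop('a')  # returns 62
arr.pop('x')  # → 39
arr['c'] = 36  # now {'z': 20, 'c': 36}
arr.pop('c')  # 36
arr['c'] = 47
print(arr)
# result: {'z': 20, 'c': 47}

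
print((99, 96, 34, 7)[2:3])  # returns (34,)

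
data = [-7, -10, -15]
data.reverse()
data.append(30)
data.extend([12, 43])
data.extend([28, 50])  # [-15, -10, -7, 30, 12, 43, 28, 50]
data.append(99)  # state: [-15, -10, -7, 30, 12, 43, 28, 50, 99]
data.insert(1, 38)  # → [-15, 38, -10, -7, 30, 12, 43, 28, 50, 99]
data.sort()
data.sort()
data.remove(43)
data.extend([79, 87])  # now [-15, -10, -7, 12, 28, 30, 38, 50, 99, 79, 87]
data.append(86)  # [-15, -10, -7, 12, 28, 30, 38, 50, 99, 79, 87, 86]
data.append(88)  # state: [-15, -10, -7, 12, 28, 30, 38, 50, 99, 79, 87, 86, 88]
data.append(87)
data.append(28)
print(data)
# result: [-15, -10, -7, 12, 28, 30, 38, 50, 99, 79, 87, 86, 88, 87, 28]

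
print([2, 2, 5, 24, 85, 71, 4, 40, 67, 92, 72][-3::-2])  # [67, 4, 85, 5, 2]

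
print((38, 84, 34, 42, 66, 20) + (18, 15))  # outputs (38, 84, 34, 42, 66, 20, 18, 15)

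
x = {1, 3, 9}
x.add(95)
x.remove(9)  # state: {1, 3, 95}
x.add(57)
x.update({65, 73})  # {1, 3, 57, 65, 73, 95}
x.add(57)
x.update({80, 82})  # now {1, 3, 57, 65, 73, 80, 82, 95}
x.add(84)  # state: {1, 3, 57, 65, 73, 80, 82, 84, 95}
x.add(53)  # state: {1, 3, 53, 57, 65, 73, 80, 82, 84, 95}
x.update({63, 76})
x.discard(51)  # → {1, 3, 53, 57, 63, 65, 73, 76, 80, 82, 84, 95}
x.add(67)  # {1, 3, 53, 57, 63, 65, 67, 73, 76, 80, 82, 84, 95}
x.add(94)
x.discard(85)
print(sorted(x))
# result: [1, 3, 53, 57, 63, 65, 67, 73, 76, 80, 82, 84, 94, 95]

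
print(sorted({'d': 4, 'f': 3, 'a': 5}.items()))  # [('a', 5), ('d', 4), ('f', 3)]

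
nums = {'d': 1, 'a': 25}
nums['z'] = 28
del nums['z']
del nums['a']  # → {'d': 1}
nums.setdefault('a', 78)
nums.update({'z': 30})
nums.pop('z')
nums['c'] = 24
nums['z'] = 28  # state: {'d': 1, 'a': 78, 'c': 24, 'z': 28}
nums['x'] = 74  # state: {'d': 1, 'a': 78, 'c': 24, 'z': 28, 'x': 74}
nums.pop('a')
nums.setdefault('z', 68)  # 28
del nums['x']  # {'d': 1, 'c': 24, 'z': 28}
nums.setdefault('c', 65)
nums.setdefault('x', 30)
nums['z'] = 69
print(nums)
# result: {'d': 1, 'c': 24, 'z': 69, 'x': 30}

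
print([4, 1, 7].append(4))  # None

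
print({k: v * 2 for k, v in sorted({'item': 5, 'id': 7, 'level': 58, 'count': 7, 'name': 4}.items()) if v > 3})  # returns {'count': 14, 'id': 14, 'item': 10, 'level': 116, 'name': 8}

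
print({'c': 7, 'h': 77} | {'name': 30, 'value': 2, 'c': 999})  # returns {'c': 999, 'h': 77, 'name': 30, 'value': 2}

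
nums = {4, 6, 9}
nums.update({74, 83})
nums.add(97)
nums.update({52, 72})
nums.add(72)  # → {4, 6, 9, 52, 72, 74, 83, 97}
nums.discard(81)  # {4, 6, 9, 52, 72, 74, 83, 97}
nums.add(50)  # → {4, 6, 9, 50, 52, 72, 74, 83, 97}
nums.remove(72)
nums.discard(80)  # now {4, 6, 9, 50, 52, 74, 83, 97}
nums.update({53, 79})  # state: {4, 6, 9, 50, 52, 53, 74, 79, 83, 97}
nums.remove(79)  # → {4, 6, 9, 50, 52, 53, 74, 83, 97}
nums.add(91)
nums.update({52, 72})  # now {4, 6, 9, 50, 52, 53, 72, 74, 83, 91, 97}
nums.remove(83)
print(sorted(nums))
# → [4, 6, 9, 50, 52, 53, 72, 74, 91, 97]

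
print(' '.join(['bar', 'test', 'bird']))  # bar test bird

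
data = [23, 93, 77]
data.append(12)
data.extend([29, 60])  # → [23, 93, 77, 12, 29, 60]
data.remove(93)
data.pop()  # 60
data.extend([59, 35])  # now [23, 77, 12, 29, 59, 35]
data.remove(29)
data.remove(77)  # [23, 12, 59, 35]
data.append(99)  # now [23, 12, 59, 35, 99]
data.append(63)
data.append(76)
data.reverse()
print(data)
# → [76, 63, 99, 35, 59, 12, 23]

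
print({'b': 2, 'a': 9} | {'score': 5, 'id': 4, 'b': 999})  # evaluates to {'b': 999, 'a': 9, 'score': 5, 'id': 4}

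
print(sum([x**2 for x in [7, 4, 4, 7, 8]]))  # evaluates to 194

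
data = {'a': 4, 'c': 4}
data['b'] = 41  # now {'a': 4, 'c': 4, 'b': 41}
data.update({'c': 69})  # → {'a': 4, 'c': 69, 'b': 41}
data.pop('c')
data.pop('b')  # 41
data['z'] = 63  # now {'a': 4, 'z': 63}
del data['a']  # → {'z': 63}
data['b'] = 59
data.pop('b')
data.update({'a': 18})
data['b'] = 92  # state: {'z': 63, 'a': 18, 'b': 92}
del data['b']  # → {'z': 63, 'a': 18}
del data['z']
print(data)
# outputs {'a': 18}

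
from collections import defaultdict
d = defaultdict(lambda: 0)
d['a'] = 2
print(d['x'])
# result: 0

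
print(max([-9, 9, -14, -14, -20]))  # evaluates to 9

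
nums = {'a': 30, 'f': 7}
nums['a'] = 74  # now {'a': 74, 'f': 7}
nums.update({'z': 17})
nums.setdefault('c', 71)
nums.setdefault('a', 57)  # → 74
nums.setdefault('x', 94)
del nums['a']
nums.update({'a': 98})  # {'f': 7, 'z': 17, 'c': 71, 'x': 94, 'a': 98}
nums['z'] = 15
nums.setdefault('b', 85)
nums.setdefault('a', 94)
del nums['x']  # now {'f': 7, 'z': 15, 'c': 71, 'a': 98, 'b': 85}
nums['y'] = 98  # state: {'f': 7, 'z': 15, 'c': 71, 'a': 98, 'b': 85, 'y': 98}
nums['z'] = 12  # {'f': 7, 'z': 12, 'c': 71, 'a': 98, 'b': 85, 'y': 98}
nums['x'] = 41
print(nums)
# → {'f': 7, 'z': 12, 'c': 71, 'a': 98, 'b': 85, 'y': 98, 'x': 41}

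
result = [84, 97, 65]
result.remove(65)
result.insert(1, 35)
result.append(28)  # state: [84, 35, 97, 28]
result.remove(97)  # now [84, 35, 28]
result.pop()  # 28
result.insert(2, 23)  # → [84, 35, 23]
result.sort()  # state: [23, 35, 84]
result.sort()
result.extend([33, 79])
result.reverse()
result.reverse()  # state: [23, 35, 84, 33, 79]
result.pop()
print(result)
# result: [23, 35, 84, 33]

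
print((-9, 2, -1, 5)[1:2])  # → (2,)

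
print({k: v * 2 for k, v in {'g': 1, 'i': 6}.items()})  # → {'g': 2, 'i': 12}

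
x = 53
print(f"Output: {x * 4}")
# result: Output: 212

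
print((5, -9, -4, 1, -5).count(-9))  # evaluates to 1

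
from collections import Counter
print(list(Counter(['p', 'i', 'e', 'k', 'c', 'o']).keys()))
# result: ['p', 'i', 'e', 'k', 'c', 'o']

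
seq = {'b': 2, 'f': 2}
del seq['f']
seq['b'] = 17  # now {'b': 17}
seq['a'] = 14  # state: {'b': 17, 'a': 14}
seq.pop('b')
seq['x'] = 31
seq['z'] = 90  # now {'a': 14, 'x': 31, 'z': 90}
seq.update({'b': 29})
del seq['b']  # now {'a': 14, 'x': 31, 'z': 90}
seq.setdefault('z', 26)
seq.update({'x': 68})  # {'a': 14, 'x': 68, 'z': 90}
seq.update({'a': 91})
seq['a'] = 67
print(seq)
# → {'a': 67, 'x': 68, 'z': 90}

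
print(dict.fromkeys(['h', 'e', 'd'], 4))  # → {'h': 4, 'e': 4, 'd': 4}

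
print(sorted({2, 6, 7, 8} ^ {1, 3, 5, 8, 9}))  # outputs [1, 2, 3, 5, 6, 7, 9]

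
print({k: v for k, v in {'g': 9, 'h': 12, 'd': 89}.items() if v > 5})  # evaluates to {'g': 9, 'h': 12, 'd': 89}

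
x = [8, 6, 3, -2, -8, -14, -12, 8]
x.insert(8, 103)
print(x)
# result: [8, 6, 3, -2, -8, -14, -12, 8, 103]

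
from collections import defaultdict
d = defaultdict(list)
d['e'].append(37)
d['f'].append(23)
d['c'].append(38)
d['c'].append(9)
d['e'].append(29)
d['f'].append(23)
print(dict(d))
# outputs {'e': [37, 29], 'f': [23, 23], 'c': [38, 9]}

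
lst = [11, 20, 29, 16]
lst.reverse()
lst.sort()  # [11, 16, 20, 29]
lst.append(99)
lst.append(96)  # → [11, 16, 20, 29, 99, 96]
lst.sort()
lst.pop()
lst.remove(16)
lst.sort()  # [11, 20, 29, 96]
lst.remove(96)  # [11, 20, 29]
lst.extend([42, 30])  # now [11, 20, 29, 42, 30]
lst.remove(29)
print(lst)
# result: [11, 20, 42, 30]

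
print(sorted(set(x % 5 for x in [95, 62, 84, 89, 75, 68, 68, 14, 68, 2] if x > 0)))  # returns [0, 2, 3, 4]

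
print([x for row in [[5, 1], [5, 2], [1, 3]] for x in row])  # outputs [5, 1, 5, 2, 1, 3]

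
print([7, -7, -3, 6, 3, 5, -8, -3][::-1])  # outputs [-3, -8, 5, 3, 6, -3, -7, 7]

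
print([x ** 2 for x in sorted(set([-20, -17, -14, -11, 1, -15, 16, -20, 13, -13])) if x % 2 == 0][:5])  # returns [400, 196, 256]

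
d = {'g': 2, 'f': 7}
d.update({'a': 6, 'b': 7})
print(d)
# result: {'g': 2, 'f': 7, 'a': 6, 'b': 7}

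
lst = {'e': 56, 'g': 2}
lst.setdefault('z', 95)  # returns 95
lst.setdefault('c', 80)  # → 80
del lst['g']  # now {'e': 56, 'z': 95, 'c': 80}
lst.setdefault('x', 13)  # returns 13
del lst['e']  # {'z': 95, 'c': 80, 'x': 13}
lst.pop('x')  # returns 13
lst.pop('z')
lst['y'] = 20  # {'c': 80, 'y': 20}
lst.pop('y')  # 20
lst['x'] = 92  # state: {'c': 80, 'x': 92}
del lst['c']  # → {'x': 92}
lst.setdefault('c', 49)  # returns 49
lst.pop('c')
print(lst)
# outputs {'x': 92}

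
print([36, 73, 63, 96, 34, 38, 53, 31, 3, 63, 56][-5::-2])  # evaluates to [53, 34, 63, 36]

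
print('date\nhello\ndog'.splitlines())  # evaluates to ['date', 'hello', 'dog']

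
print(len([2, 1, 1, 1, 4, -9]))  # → 6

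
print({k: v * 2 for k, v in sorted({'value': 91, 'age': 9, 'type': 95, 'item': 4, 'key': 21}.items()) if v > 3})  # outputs {'age': 18, 'item': 8, 'key': 42, 'type': 190, 'value': 182}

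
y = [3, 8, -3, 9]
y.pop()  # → 9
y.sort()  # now [-3, 3, 8]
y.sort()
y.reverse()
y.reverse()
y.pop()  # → 8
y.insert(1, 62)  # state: [-3, 62, 3]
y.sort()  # [-3, 3, 62]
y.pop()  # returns 62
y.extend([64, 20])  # [-3, 3, 64, 20]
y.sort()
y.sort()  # [-3, 3, 20, 64]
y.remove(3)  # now [-3, 20, 64]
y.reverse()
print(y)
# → [64, 20, -3]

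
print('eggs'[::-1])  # sgge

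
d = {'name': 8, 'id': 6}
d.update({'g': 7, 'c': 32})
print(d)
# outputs {'name': 8, 'id': 6, 'g': 7, 'c': 32}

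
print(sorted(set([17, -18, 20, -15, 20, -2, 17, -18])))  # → [-18, -15, -2, 17, 20]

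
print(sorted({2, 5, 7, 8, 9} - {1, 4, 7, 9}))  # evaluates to [2, 5, 8]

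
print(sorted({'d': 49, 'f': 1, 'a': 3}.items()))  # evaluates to [('a', 3), ('d', 49), ('f', 1)]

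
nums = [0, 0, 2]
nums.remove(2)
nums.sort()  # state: [0, 0]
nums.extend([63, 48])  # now [0, 0, 63, 48]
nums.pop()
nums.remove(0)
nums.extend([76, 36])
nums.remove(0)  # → [63, 76, 36]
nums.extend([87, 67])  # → [63, 76, 36, 87, 67]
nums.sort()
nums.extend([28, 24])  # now [36, 63, 67, 76, 87, 28, 24]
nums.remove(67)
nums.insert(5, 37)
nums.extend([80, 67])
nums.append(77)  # [36, 63, 76, 87, 28, 37, 24, 80, 67, 77]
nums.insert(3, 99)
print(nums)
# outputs [36, 63, 76, 99, 87, 28, 37, 24, 80, 67, 77]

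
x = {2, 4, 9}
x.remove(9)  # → {2, 4}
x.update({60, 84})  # {2, 4, 60, 84}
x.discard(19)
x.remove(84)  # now {2, 4, 60}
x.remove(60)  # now {2, 4}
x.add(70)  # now {2, 4, 70}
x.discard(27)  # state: {2, 4, 70}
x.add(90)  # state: {2, 4, 70, 90}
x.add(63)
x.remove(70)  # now {2, 4, 63, 90}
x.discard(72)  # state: {2, 4, 63, 90}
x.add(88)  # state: {2, 4, 63, 88, 90}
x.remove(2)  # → {4, 63, 88, 90}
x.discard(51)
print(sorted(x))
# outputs [4, 63, 88, 90]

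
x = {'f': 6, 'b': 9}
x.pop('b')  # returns 9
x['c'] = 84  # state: {'f': 6, 'c': 84}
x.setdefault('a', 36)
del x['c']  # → {'f': 6, 'a': 36}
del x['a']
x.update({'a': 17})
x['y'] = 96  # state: {'f': 6, 'a': 17, 'y': 96}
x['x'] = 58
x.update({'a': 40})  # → {'f': 6, 'a': 40, 'y': 96, 'x': 58}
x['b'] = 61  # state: {'f': 6, 'a': 40, 'y': 96, 'x': 58, 'b': 61}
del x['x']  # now {'f': 6, 'a': 40, 'y': 96, 'b': 61}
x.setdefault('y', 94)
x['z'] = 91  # {'f': 6, 'a': 40, 'y': 96, 'b': 61, 'z': 91}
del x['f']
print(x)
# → {'a': 40, 'y': 96, 'b': 61, 'z': 91}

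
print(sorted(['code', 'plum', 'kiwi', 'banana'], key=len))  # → ['code', 'plum', 'kiwi', 'banana']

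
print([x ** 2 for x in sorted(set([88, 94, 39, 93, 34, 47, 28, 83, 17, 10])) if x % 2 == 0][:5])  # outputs [100, 784, 1156, 7744, 8836]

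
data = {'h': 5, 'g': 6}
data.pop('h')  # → 5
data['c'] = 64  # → {'g': 6, 'c': 64}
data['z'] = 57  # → {'g': 6, 'c': 64, 'z': 57}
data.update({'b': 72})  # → {'g': 6, 'c': 64, 'z': 57, 'b': 72}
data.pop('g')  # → 6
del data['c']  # {'z': 57, 'b': 72}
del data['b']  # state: {'z': 57}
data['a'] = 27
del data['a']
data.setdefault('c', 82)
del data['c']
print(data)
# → {'z': 57}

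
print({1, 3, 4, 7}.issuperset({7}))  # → True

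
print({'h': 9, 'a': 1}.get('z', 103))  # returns 103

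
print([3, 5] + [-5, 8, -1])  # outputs [3, 5, -5, 8, -1]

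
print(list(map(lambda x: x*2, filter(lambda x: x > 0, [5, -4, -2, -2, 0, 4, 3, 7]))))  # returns [10, 8, 6, 14]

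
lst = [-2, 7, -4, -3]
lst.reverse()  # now [-3, -4, 7, -2]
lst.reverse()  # [-2, 7, -4, -3]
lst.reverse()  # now [-3, -4, 7, -2]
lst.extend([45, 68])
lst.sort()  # [-4, -3, -2, 7, 45, 68]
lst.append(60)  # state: [-4, -3, -2, 7, 45, 68, 60]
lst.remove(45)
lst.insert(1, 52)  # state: [-4, 52, -3, -2, 7, 68, 60]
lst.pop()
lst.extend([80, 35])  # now [-4, 52, -3, -2, 7, 68, 80, 35]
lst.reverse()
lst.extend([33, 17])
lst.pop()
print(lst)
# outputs [35, 80, 68, 7, -2, -3, 52, -4, 33]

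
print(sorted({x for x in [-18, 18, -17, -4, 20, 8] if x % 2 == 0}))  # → [-18, -4, 8, 18, 20]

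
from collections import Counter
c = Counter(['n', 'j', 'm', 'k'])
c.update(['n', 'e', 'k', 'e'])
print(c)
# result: Counter({'n': 2, 'k': 2, 'e': 2, 'j': 1, 'm': 1})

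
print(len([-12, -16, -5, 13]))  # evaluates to 4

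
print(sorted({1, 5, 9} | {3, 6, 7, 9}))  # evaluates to [1, 3, 5, 6, 7, 9]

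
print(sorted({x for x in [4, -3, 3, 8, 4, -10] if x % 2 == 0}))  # [-10, 4, 8]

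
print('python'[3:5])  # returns ho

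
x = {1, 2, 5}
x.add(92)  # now {1, 2, 5, 92}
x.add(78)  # {1, 2, 5, 78, 92}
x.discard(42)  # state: {1, 2, 5, 78, 92}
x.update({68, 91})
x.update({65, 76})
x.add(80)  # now {1, 2, 5, 65, 68, 76, 78, 80, 91, 92}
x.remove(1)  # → {2, 5, 65, 68, 76, 78, 80, 91, 92}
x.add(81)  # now {2, 5, 65, 68, 76, 78, 80, 81, 91, 92}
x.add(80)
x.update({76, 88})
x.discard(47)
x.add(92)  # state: {2, 5, 65, 68, 76, 78, 80, 81, 88, 91, 92}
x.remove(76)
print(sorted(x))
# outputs [2, 5, 65, 68, 78, 80, 81, 88, 91, 92]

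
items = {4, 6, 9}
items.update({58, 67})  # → {4, 6, 9, 58, 67}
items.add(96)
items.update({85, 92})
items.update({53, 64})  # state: {4, 6, 9, 53, 58, 64, 67, 85, 92, 96}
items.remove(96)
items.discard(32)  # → {4, 6, 9, 53, 58, 64, 67, 85, 92}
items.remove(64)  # {4, 6, 9, 53, 58, 67, 85, 92}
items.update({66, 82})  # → {4, 6, 9, 53, 58, 66, 67, 82, 85, 92}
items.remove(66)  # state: {4, 6, 9, 53, 58, 67, 82, 85, 92}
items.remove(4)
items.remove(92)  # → {6, 9, 53, 58, 67, 82, 85}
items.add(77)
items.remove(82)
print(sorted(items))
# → [6, 9, 53, 58, 67, 77, 85]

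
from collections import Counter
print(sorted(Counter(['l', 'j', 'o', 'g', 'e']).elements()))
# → ['e', 'g', 'j', 'l', 'o']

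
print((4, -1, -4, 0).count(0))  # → 1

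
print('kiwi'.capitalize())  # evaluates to Kiwi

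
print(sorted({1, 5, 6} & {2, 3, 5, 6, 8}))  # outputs [5, 6]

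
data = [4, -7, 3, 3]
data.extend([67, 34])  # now [4, -7, 3, 3, 67, 34]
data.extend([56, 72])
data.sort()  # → [-7, 3, 3, 4, 34, 56, 67, 72]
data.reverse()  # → [72, 67, 56, 34, 4, 3, 3, -7]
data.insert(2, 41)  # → [72, 67, 41, 56, 34, 4, 3, 3, -7]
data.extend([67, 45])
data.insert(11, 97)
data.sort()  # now [-7, 3, 3, 4, 34, 41, 45, 56, 67, 67, 72, 97]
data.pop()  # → 97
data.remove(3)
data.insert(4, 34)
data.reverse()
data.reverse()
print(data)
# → [-7, 3, 4, 34, 34, 41, 45, 56, 67, 67, 72]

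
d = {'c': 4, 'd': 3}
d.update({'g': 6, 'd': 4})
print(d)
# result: {'c': 4, 'd': 4, 'g': 6}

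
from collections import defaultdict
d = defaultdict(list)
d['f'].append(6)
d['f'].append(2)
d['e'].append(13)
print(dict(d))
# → {'f': [6, 2], 'e': [13]}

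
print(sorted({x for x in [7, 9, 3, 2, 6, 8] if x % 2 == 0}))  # [2, 6, 8]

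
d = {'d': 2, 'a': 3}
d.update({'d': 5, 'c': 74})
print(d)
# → {'d': 5, 'a': 3, 'c': 74}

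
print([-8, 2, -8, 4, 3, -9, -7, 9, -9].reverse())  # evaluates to None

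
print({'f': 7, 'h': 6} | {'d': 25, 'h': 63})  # {'f': 7, 'h': 63, 'd': 25}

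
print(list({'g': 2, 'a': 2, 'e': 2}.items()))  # [('g', 2), ('a', 2), ('e', 2)]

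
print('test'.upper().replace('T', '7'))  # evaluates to 7ES7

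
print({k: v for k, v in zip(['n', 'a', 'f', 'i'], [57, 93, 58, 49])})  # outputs {'n': 57, 'a': 93, 'f': 58, 'i': 49}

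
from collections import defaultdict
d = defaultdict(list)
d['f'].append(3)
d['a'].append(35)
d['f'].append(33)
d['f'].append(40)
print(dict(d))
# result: {'f': [3, 33, 40], 'a': [35]}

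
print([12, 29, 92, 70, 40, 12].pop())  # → 12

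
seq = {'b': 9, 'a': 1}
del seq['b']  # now {'a': 1}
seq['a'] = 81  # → {'a': 81}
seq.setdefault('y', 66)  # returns 66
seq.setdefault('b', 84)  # 84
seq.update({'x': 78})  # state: {'a': 81, 'y': 66, 'b': 84, 'x': 78}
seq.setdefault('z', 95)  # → 95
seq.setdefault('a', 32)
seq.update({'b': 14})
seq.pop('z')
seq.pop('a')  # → 81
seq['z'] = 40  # {'y': 66, 'b': 14, 'x': 78, 'z': 40}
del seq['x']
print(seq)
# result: {'y': 66, 'b': 14, 'z': 40}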